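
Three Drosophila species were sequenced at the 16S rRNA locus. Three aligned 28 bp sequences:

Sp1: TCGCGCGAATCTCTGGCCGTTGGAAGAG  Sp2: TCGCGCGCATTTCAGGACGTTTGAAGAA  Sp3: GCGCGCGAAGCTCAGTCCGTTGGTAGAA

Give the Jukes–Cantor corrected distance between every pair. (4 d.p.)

d(Sp1,Sp2) = 0.2524, d(Sp1,Sp3) = 0.2524, d(Sp2,Sp3) = 0.3597

Sp1–Sp2: 6/28 sites differ → p ≈ 0.214286, d = −0.75 ln(1 − 0.285715) = 0.252355 ≈ 0.2524.
Sp1–Sp3: 6/28 sites differ → p ≈ 0.214286, d = −0.75 ln(1 − 0.285715) = 0.252355 ≈ 0.2524.
Sp2–Sp3: 8/28 sites differ → p ≈ 0.285714, d = −0.75 ln(1 − 0.380952) = 0.359679 ≈ 0.3597.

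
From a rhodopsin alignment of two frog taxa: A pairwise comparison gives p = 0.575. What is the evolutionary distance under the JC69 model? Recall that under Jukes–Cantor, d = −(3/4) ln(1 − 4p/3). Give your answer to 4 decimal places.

1.0915

d = −(3/4) ln(1 − 4p/3) = −0.75 ln(1 − 0.766667) = −0.75 ln(0.233333)
  = −0.75 × (-1.455289) = 1.091467 substitutions/site.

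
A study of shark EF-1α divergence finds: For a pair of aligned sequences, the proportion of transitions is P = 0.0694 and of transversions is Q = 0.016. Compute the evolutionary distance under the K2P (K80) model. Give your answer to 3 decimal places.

Under the Kimura two-parameter model, d = −½ ln(1 − 2P − Q) − ¼ ln(1 − 2Q).
1 − 2P − Q = 0.8452, giving −½ ln(0.8452) = 0.084091.
1 − 2Q = 0.968, giving −¼ ln(0.968) = 0.008131.
d = 0.084091 + 0.008131 = 0.092222.

0.092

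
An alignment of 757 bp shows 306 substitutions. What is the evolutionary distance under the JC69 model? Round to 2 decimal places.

p = 306/757 ≈ 0.404227.
d = −(3/4) ln(1 − 4p/3) = −0.75 ln(1 − 0.538969) = −0.75 ln(0.461031)
  = −0.75 × (-0.774290) = 0.580718 substitutions/site.

0.58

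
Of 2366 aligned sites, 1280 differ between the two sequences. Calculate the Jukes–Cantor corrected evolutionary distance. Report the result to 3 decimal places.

0.958

p = 1280/2366 ≈ 0.540997.
d = −(3/4) ln(1 − 4p/3) = −0.75 ln(1 − 0.721329) = −0.75 ln(0.278671)
  = −0.75 × (-1.277723) = 0.958292 substitutions/site.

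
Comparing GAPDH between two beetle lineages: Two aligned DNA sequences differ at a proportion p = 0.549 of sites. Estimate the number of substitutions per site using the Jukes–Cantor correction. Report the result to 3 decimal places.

0.988

d = −(3/4) ln(1 − 4p/3) = −0.75 ln(1 − 0.732) = −0.75 ln(0.268)
  = −0.75 × (-1.316768) = 0.987576 substitutions/site.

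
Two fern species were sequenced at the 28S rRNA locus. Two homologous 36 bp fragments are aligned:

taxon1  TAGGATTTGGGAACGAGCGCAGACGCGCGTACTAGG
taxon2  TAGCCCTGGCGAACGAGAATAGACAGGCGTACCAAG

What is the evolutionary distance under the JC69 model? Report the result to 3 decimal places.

The sequences differ at 12 of 36 sites, so p = 12/36 ≈ 0.333333.
d = −(3/4) ln(1 − 4p/3) = −0.75 ln(1 − 0.444444) = −0.75 ln(0.555556)
  = −0.75 × (-0.587786) = 0.440840 substitutions/site.

0.441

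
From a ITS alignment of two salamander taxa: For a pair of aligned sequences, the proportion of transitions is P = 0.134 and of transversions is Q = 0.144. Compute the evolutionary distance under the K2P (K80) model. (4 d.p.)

Under the Kimura two-parameter model, d = −½ ln(1 − 2P − Q) − ¼ ln(1 − 2Q).
1 − 2P − Q = 0.588, giving −½ ln(0.588) = 0.265514.
1 − 2Q = 0.712, giving −¼ ln(0.712) = 0.084919.
d = 0.265514 + 0.084919 = 0.350433.

0.3504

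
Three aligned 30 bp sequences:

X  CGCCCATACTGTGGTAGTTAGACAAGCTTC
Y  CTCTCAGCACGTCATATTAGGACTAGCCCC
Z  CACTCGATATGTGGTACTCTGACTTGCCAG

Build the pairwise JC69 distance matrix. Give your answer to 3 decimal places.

X–Y: 14/30 sites differ → p ≈ 0.466667, d = −0.75 ln(1 − 0.622223) = 0.730088 ≈ 0.730.
X–Z: 14/30 sites differ → p ≈ 0.466667, d = −0.75 ln(1 − 0.622223) = 0.730088 ≈ 0.730.
Y–Z: 13/30 sites differ → p ≈ 0.433333, d = −0.75 ln(1 − 0.577777) = 0.646666 ≈ 0.647.

d(X,Y) = 0.730, d(X,Z) = 0.730, d(Y,Z) = 0.647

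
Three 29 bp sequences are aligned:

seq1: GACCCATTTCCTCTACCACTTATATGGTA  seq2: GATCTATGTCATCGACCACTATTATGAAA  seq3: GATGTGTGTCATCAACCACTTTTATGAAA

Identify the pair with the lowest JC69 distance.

seq2 and seq3

seq1–seq2: 9/29 differ, p = 0.310, d = 0.401.
seq1–seq3: 10/29 differ, p = 0.345, d = 0.462.
seq2–seq3: 4/29 differ, p = 0.138, d = 0.152.
The smallest distance is between seq2 and seq3.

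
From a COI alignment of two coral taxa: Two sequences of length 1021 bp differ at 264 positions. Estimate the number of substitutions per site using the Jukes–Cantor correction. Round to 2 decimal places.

p = 264/1021 ≈ 0.25857.
d = −(3/4) ln(1 − 4p/3) = −0.75 ln(1 − 0.34476) = −0.75 ln(0.65524)
  = −0.75 × (-0.422754) = 0.317066 substitutions/site.

0.32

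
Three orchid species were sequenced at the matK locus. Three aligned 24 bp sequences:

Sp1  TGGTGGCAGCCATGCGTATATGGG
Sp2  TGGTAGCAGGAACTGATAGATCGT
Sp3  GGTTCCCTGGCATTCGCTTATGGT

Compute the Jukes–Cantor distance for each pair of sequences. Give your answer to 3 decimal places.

d(Sp1,Sp2) = 0.608, d(Sp1,Sp3) = 0.608, d(Sp2,Sp3) = 0.961

Sp1–Sp2: 10/24 sites differ → p ≈ 0.416667, d = −0.75 ln(1 − 0.555556) = 0.608198 ≈ 0.608.
Sp1–Sp3: 10/24 sites differ → p ≈ 0.416667, d = −0.75 ln(1 − 0.555556) = 0.608198 ≈ 0.608.
Sp2–Sp3: 13/24 sites differ → p ≈ 0.541667, d = −0.75 ln(1 − 0.722223) = 0.960702 ≈ 0.961.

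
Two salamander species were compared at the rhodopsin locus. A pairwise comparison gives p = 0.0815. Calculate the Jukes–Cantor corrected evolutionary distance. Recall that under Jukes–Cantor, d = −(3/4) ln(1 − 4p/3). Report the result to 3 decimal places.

0.086

d = −(3/4) ln(1 − 4p/3) = −0.75 ln(1 − 0.108667) = −0.75 ln(0.891333)
  = −0.75 × (-0.115037) = 0.086278 substitutions/site.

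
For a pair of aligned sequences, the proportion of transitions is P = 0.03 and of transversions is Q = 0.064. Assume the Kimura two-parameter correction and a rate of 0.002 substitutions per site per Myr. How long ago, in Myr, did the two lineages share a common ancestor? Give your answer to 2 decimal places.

Under the Kimura two-parameter model, d = −½ ln(1 − 2P − Q) − ¼ ln(1 − 2Q).
1 − 2P − Q = 0.876, giving −½ ln(0.876) = 0.066195.
1 − 2Q = 0.872, giving −¼ ln(0.872) = 0.034241.
d = 0.066195 + 0.034241 = 0.100436.
Under a molecular clock d = 2μt, so t = d/(2μ) = 0.100436 / (2 × 0.002) = 25.11 Myr.

25.11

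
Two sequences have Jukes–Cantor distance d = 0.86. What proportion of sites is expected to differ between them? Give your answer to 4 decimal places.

0.5117

p = (3/4)(1 − e^(−4d/3)) = 0.75 × (1 − e^(-1.146667)) = 0.75 × (1 − 0.317694) = 0.511730.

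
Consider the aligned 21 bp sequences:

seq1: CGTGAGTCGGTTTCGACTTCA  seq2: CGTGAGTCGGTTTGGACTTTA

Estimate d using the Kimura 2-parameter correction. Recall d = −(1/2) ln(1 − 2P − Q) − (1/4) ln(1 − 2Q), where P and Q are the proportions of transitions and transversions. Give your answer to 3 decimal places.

0.102

Of 21 sites, 1 differences are transitions and 1 are transversions, so P = 1/21 ≈ 0.047619 and Q = 1/21 ≈ 0.047619.
Under the Kimura two-parameter model, d = −½ ln(1 − 2P − Q) − ¼ ln(1 − 2Q).
1 − 2P − Q = 0.857143, giving −½ ln(0.857143) = 0.077075.
1 − 2Q = 0.904762, giving −¼ ln(0.904762) = 0.025021.
d = 0.077075 + 0.025021 = 0.102096.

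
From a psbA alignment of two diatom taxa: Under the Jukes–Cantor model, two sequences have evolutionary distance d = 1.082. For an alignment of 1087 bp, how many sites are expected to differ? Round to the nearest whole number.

623

Invert JC69: p = (3/4)(1 − e^(−4d/3)) = 0.75 × (1 − e^(-1.442667)) = 0.75 × (1 − 0.236297) = 0.572777.
Expected differing sites = pL ≈ 0.572777 × 1087 = 622.608599 ≈ 623.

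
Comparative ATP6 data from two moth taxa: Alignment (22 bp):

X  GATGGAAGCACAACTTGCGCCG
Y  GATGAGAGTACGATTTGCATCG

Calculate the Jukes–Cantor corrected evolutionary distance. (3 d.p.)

The sequences differ at 7 of 22 sites (5, 6, 9, 12, 14, 19, 20), so p = 7/22 ≈ 0.318182.
d = −(3/4) ln(1 − 4p/3) = −0.75 ln(1 − 0.424243) = −0.75 ln(0.575757)
  = −0.75 × (-0.552070) = 0.414053 substitutions/site.

0.414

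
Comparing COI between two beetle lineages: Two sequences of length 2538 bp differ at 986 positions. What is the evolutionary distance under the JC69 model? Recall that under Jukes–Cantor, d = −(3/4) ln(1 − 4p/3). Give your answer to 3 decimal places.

p = 986/2538 ≈ 0.388495.
d = −(3/4) ln(1 − 4p/3) = −0.75 ln(1 − 0.517993) = −0.75 ln(0.482007)
  = −0.75 × (-0.729797) = 0.547348 substitutions/site.

0.547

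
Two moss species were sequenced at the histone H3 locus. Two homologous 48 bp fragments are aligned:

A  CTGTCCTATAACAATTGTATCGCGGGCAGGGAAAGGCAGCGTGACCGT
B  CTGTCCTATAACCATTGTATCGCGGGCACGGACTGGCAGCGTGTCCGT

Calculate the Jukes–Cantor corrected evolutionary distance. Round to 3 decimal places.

The sequences differ at 5 of 48 sites (13, 29, 33, 34, 44), so p = 5/48 ≈ 0.104167.
d = −(3/4) ln(1 − 4p/3) = −0.75 ln(1 − 0.138889) = −0.75 ln(0.861111)
  = −0.75 × (-0.149532) = 0.112149 substitutions/site.

0.112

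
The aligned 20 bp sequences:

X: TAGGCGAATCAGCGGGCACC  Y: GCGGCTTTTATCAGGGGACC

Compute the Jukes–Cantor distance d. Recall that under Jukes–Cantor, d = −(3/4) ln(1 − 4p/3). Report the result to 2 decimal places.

0.82

The sequences differ at 10 of 20 sites (1, 2, 6, 7, 8, 10, 11, 12, 13, 17), so p = 10/20 = 0.5.
d = −(3/4) ln(1 − 4p/3) = −0.75 ln(1 − 0.666667) = −0.75 ln(0.333333)
  = −0.75 × (-1.098613) = 0.823960 substitutions/site.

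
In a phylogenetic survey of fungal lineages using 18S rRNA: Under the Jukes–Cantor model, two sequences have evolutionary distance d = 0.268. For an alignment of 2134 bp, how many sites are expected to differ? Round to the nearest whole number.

Invert JC69: p = (3/4)(1 − e^(−4d/3)) = 0.75 × (1 − e^(-0.357333)) = 0.75 × (1 − 0.699540) = 0.225345.
Expected differing sites = pL ≈ 0.225345 × 2134 = 480.88623 ≈ 481.

481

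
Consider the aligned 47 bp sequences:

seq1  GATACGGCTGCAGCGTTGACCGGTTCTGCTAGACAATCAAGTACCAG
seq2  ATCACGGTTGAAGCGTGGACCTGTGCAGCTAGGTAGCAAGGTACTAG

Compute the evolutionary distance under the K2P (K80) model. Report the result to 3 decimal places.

Of 47 sites, 9 differences are transitions and 7 are transversions, so P = 9/47 ≈ 0.191489 and Q = 7/47 ≈ 0.148936.
Under the Kimura two-parameter model, d = −½ ln(1 − 2P − Q) − ¼ ln(1 − 2Q).
1 − 2P − Q = 0.468086, giving −½ ln(0.468086) = 0.379552.
1 − 2Q = 0.702128, giving −¼ ln(0.702128) = 0.088410.
d = 0.379552 + 0.088410 = 0.467962.

0.468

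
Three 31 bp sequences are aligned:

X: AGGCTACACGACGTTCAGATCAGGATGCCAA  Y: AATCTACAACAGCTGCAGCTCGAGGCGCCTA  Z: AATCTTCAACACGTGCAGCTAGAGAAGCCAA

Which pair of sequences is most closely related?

Y and Z

X–Y: 13/31 differ, p = 0.419, d = 0.614.
X–Z: 11/31 differ, p = 0.355, d = 0.481.
Y–Z: 7/31 differ, p = 0.226, d = 0.269.
The smallest distance is between Y and Z.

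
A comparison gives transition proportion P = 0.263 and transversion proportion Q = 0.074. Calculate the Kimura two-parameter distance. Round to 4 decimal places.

0.4982

Under the Kimura two-parameter model, d = −½ ln(1 − 2P − Q) − ¼ ln(1 − 2Q).
1 − 2P − Q = 0.4, giving −½ ln(0.4) = 0.458145.
1 − 2Q = 0.852, giving −¼ ln(0.852) = 0.040042.
d = 0.458145 + 0.040042 = 0.498187.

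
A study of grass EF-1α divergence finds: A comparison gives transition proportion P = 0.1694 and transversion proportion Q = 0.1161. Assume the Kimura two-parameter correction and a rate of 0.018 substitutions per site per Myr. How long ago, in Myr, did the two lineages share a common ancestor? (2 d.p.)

Under the Kimura two-parameter model, d = −½ ln(1 − 2P − Q) − ¼ ln(1 − 2Q).
1 − 2P − Q = 0.5451, giving −½ ln(0.5451) = 0.303393.
1 − 2Q = 0.7678, giving −¼ ln(0.7678) = 0.066056.
d = 0.303393 + 0.066056 = 0.369449.
Under a molecular clock d = 2μt, so t = d/(2μ) = 0.369449 / (2 × 0.018) = 10.26 Myr.

10.26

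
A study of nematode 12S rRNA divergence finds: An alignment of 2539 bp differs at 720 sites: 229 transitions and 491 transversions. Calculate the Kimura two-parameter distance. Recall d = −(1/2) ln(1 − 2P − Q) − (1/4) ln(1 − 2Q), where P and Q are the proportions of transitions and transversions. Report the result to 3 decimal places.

0.356

P = 229/2539 ≈ 0.090193 and Q = 491/2539 ≈ 0.193383.
Under the Kimura two-parameter model, d = −½ ln(1 − 2P − Q) − ¼ ln(1 − 2Q).
1 − 2P − Q = 0.626231, giving −½ ln(0.626231) = 0.234018.
1 − 2Q = 0.613234, giving −¼ ln(0.613234) = 0.122252.
d = 0.234018 + 0.122252 = 0.356270.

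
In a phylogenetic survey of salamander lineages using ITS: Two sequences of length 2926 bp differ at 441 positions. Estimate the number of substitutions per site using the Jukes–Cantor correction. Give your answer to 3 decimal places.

p = 441/2926 ≈ 0.150718.
d = −(3/4) ln(1 − 4p/3) = −0.75 ln(1 − 0.200957) = −0.75 ln(0.799043)
  = −0.75 × (-0.224341) = 0.168256 substitutions/site.

0.168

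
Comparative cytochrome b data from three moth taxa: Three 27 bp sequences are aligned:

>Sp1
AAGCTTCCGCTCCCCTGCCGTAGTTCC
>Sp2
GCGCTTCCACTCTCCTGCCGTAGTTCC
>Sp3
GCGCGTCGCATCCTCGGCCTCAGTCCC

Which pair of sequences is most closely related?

Sp1–Sp2: 4/27 differ, p = 0.148, d = 0.165.
Sp1–Sp3: 11/27 differ, p = 0.407, d = 0.588.
Sp2–Sp3: 10/27 differ, p = 0.370, d = 0.511.
The smallest distance is between Sp1 and Sp2.

Sp1 and Sp2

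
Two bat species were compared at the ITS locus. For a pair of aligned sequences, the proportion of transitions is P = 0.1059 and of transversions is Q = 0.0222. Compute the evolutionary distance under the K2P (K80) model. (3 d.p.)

0.145

Under the Kimura two-parameter model, d = −½ ln(1 − 2P − Q) − ¼ ln(1 − 2Q).
1 − 2P − Q = 0.766, giving −½ ln(0.766) = 0.133287.
1 − 2Q = 0.9556, giving −¼ ln(0.9556) = 0.011354.
d = 0.133287 + 0.011354 = 0.144641.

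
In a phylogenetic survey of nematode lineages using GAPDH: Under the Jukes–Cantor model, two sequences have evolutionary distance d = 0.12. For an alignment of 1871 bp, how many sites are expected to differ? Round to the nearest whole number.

207

Invert JC69: p = (3/4)(1 − e^(−4d/3)) = 0.75 × (1 − e^(-0.16)) = 0.75 × (1 − 0.852144) = 0.110892.
Expected differing sites = pL ≈ 0.110892 × 1871 = 207.478932 ≈ 207.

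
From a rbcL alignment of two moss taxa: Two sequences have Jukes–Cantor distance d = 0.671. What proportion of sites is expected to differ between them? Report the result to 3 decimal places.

0.443

p = (3/4)(1 − e^(−4d/3)) = 0.75 × (1 − e^(-0.894667)) = 0.75 × (1 − 0.408744) = 0.443442.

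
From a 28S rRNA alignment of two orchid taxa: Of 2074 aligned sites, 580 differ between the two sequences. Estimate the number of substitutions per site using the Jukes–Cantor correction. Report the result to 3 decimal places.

p = 580/2074 ≈ 0.279653.
d = −(3/4) ln(1 − 4p/3) = −0.75 ln(1 − 0.372871) = −0.75 ln(0.627129)
  = −0.75 × (-0.466603) = 0.349952 substitutions/site.

0.350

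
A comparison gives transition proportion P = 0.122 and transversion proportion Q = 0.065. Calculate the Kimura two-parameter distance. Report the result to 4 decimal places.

0.2196

Under the Kimura two-parameter model, d = −½ ln(1 − 2P − Q) − ¼ ln(1 − 2Q).
1 − 2P − Q = 0.691, giving −½ ln(0.691) = 0.184808.
1 − 2Q = 0.87, giving −¼ ln(0.87) = 0.034816.
d = 0.184808 + 0.034816 = 0.219624.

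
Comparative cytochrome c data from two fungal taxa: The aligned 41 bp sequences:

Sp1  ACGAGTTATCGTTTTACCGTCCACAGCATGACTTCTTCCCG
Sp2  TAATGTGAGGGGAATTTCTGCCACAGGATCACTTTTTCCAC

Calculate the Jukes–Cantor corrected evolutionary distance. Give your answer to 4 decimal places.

0.7215

The sequences differ at 19 of 41 sites, so p = 19/41 ≈ 0.463415.
d = −(3/4) ln(1 − 4p/3) = −0.75 ln(1 − 0.617887) = −0.75 ln(0.382113)
  = −0.75 × (-0.962039) = 0.721529 substitutions/site.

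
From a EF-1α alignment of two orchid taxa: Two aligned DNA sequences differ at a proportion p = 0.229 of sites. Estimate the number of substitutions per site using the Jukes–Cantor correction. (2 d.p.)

0.27

d = −(3/4) ln(1 − 4p/3) = −0.75 ln(1 − 0.305333) = −0.75 ln(0.694667)
  = −0.75 × (-0.364323) = 0.273242 substitutions/site.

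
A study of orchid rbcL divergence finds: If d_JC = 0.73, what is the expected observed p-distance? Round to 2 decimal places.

p = (3/4)(1 − e^(−4d/3)) = 0.75 × (1 − e^(-0.973333)) = 0.75 × (1 − 0.377822) = 0.466634.

0.47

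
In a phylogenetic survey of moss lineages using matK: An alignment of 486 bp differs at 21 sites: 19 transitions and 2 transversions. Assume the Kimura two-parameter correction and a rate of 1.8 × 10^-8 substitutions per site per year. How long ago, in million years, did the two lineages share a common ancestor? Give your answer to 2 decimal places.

P = 19/486 ≈ 0.039095 and Q = 2/486 ≈ 0.004115.
Under the Kimura two-parameter model, d = −½ ln(1 − 2P − Q) − ¼ ln(1 − 2Q).
1 − 2P − Q = 0.917695, giving −½ ln(0.917695) = 0.042945.
1 − 2Q = 0.99177, giving −¼ ln(0.99177) = 0.002066.
d = 0.042945 + 0.002066 = 0.045011.
Under a molecular clock d = 2μt, so t = d/(2μ) = 0.045011 / (2 × 1.8 × 10^-8) = 1.25 million years.

1.25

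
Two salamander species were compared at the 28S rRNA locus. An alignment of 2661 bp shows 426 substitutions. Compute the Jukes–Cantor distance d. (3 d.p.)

0.180

p = 426/2661 ≈ 0.16009.
d = −(3/4) ln(1 − 4p/3) = −0.75 ln(1 − 0.213453) = −0.75 ln(0.786547)
  = −0.75 × (-0.240103) = 0.180077 substitutions/site.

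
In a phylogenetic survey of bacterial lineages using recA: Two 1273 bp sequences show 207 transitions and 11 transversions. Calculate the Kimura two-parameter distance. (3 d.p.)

P = 207/1273 ≈ 0.162608 and Q = 11/1273 ≈ 0.008641.
Under the Kimura two-parameter model, d = −½ ln(1 − 2P − Q) − ¼ ln(1 − 2Q).
1 − 2P − Q = 0.666143, giving −½ ln(0.666143) = 0.203125.
1 − 2Q = 0.982718, giving −¼ ln(0.982718) = 0.004358.
d = 0.203125 + 0.004358 = 0.207483.

0.207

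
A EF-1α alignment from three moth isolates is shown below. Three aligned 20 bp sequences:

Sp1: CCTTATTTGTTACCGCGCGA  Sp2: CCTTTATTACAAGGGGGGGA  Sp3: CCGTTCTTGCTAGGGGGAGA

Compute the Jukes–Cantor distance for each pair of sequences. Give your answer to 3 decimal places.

Sp1–Sp2: 9/20 sites differ → p = 0.45, d = −0.75 ln(1 − 0.6) = 0.687218 ≈ 0.687.
Sp1–Sp3: 8/20 sites differ → p = 0.4, d = −0.75 ln(1 − 0.533333) = 0.571605 ≈ 0.572.
Sp2–Sp3: 5/20 sites differ → p = 0.25, d = −0.75 ln(1 − 0.333333) = 0.304098 ≈ 0.304.

d(Sp1,Sp2) = 0.687, d(Sp1,Sp3) = 0.572, d(Sp2,Sp3) = 0.304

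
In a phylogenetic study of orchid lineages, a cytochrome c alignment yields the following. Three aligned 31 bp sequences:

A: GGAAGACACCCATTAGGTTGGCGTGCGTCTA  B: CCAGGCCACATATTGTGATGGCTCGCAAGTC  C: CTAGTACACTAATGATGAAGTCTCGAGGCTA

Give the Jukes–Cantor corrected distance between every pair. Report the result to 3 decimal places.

d(A,B) = 0.777, d(A,C) = 0.777, d(B,C) = 0.691

A–B: 15/31 sites differ → p ≈ 0.483871, d = −0.75 ln(1 − 0.645161) = 0.777068 ≈ 0.777.
A–C: 15/31 sites differ → p ≈ 0.483871, d = −0.75 ln(1 − 0.645161) = 0.777068 ≈ 0.777.
B–C: 14/31 sites differ → p ≈ 0.451613, d = −0.75 ln(1 − 0.602151) = 0.691262 ≈ 0.691.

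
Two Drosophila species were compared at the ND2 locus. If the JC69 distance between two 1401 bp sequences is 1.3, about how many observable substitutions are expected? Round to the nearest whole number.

Invert JC69: p = (3/4)(1 − e^(−4d/3)) = 0.75 × (1 − e^(-1.733333)) = 0.75 × (1 − 0.176695) = 0.617479.
Expected differing sites = pL ≈ 0.617479 × 1401 = 865.088079 ≈ 865.

865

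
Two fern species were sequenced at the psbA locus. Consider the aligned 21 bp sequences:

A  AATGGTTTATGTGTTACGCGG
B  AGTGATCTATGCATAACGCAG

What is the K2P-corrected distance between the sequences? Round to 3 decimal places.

Of 21 sites, 6 differences are transitions and 1 are transversions, so P = 6/21 ≈ 0.285714 and Q = 1/21 ≈ 0.047619.
Under the Kimura two-parameter model, d = −½ ln(1 − 2P − Q) − ¼ ln(1 − 2Q).
1 − 2P − Q = 0.380953, giving −½ ln(0.380953) = 0.482540.
1 − 2Q = 0.904762, giving −¼ ln(0.904762) = 0.025021.
d = 0.482540 + 0.025021 = 0.507561.

0.508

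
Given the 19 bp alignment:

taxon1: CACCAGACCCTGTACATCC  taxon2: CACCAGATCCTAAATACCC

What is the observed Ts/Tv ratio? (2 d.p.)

4.00

Transitions are A↔G and C↔T; transversions are all other mismatches.
Transitions: 4. Transversions: 1.
R = 4/1 = 4.00.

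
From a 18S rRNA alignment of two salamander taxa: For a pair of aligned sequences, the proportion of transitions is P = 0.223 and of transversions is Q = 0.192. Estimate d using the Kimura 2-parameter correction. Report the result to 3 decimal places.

Under the Kimura two-parameter model, d = −½ ln(1 − 2P − Q) − ¼ ln(1 − 2Q).
1 − 2P − Q = 0.362, giving −½ ln(0.362) = 0.508056.
1 − 2Q = 0.616, giving −¼ ln(0.616) = 0.121127.
d = 0.508056 + 0.121127 = 0.629183.

0.629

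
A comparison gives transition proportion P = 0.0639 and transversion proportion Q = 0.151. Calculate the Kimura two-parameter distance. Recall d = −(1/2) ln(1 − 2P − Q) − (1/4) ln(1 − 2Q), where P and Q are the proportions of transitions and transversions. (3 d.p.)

Under the Kimura two-parameter model, d = −½ ln(1 − 2P − Q) − ¼ ln(1 − 2Q).
1 − 2P − Q = 0.7212, giving −½ ln(0.7212) = 0.163419.
1 − 2Q = 0.698, giving −¼ ln(0.698) = 0.089884.
d = 0.163419 + 0.089884 = 0.253303.

0.253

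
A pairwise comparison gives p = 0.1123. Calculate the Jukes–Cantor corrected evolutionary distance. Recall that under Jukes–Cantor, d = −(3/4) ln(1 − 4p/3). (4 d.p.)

0.1217

d = −(3/4) ln(1 − 4p/3) = −0.75 ln(1 − 0.149733) = −0.75 ln(0.850267)
  = −0.75 × (-0.162205) = 0.121654 substitutions/site.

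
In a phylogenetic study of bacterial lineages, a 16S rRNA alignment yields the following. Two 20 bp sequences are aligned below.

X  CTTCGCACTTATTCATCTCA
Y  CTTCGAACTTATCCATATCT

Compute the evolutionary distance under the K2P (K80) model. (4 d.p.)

Of 20 sites, 1 differences are transitions and 3 are transversions, so P = 1/20 = 0.05 and Q = 3/20 = 0.15.
Under the Kimura two-parameter model, d = −½ ln(1 − 2P − Q) − ¼ ln(1 − 2Q).
1 − 2P − Q = 0.75, giving −½ ln(0.75) = 0.143841.
1 − 2Q = 0.7, giving −¼ ln(0.7) = 0.089169.
d = 0.143841 + 0.089169 = 0.233010.

0.2330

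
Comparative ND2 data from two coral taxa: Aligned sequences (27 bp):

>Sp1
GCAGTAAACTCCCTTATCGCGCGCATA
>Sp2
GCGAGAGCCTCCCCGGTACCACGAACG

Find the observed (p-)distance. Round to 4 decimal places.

The sequences differ at 14 of 27 positions.
p = 14/27 = 0.518518… ≈ 0.5185 (to 4 d.p.).

0.5185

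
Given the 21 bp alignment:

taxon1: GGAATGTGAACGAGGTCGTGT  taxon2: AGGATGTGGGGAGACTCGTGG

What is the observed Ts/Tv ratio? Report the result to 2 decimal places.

Transitions are A↔G and C↔T; transversions are all other mismatches.
Transitions: 7. Transversions: 3.
R = 7/3 = 2.333333… ≈ 2.33 (to 2 d.p.).

2.33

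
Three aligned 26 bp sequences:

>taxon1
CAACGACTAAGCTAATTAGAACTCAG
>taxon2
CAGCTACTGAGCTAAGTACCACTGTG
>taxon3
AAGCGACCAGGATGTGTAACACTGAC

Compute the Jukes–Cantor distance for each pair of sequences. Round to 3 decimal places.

d(taxon1,taxon2) = 0.396, d(taxon1,taxon3) = 0.717, d(taxon2,taxon3) = 0.623

taxon1–taxon2: 8/26 sites differ → p ≈ 0.307692, d = −0.75 ln(1 − 0.410256) = 0.396050 ≈ 0.396.
taxon1–taxon3: 12/26 sites differ → p ≈ 0.461538, d = −0.75 ln(1 − 0.615384) = 0.716632 ≈ 0.717.
taxon2–taxon3: 11/26 sites differ → p ≈ 0.423077, d = −0.75 ln(1 − 0.564103) = 0.622762 ≈ 0.623.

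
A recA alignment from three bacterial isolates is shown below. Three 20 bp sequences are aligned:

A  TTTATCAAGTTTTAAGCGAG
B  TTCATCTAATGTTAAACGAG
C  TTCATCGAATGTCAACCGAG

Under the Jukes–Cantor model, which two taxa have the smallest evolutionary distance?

B and C

A–B: 5/20 differ, p = 0.250, d = 0.304.
A–C: 6/20 differ, p = 0.300, d = 0.383.
B–C: 3/20 differ, p = 0.150, d = 0.167.
The smallest distance is between B and C.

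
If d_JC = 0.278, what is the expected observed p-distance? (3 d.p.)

p = (3/4)(1 − e^(−4d/3)) = 0.75 × (1 − e^(-0.370667)) = 0.75 × (1 − 0.690274) = 0.232295.

0.232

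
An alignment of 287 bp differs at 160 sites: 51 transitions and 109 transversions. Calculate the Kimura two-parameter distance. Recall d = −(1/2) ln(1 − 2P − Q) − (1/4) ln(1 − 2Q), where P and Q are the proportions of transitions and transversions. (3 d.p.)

P = 51/287 ≈ 0.1777 and Q = 109/287 ≈ 0.379791.
Under the Kimura two-parameter model, d = −½ ln(1 − 2P − Q) − ¼ ln(1 − 2Q).
1 − 2P − Q = 0.264809, giving −½ ln(0.264809) = 0.664373.
1 − 2Q = 0.240418, giving −¼ ln(0.240418) = 0.356344.
d = 0.664373 + 0.356344 = 1.020717.

1.021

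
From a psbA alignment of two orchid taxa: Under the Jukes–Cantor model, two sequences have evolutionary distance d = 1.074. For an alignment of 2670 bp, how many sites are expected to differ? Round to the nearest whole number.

1524

Invert JC69: p = (3/4)(1 − e^(−4d/3)) = 0.75 × (1 − e^(-1.432)) = 0.75 × (1 − 0.238831) = 0.570877.
Expected differing sites = pL ≈ 0.570877 × 2670 = 1524.24159 ≈ 1524.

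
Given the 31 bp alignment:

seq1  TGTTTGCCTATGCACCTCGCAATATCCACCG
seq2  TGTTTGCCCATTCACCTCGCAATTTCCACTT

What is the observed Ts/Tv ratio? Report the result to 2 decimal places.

Transitions are A↔G and C↔T; transversions are all other mismatches.
Transitions: 2. Transversions: 3.
R = 2/3 = 0.666666… ≈ 0.67 (to 2 d.p.).

0.67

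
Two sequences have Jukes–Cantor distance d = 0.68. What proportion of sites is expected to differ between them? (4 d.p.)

p = (3/4)(1 − e^(−4d/3)) = 0.75 × (1 − e^(-0.906667)) = 0.75 × (1 − 0.403868) = 0.447099.

0.4471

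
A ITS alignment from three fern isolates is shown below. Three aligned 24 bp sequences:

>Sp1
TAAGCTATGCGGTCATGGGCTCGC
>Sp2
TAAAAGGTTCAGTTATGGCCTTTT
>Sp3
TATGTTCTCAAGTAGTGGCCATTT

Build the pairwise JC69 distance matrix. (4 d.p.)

d(Sp1,Sp2) = 0.7083, d(Sp1,Sp3) = 0.9607, d(Sp2,Sp3) = 0.6082

Sp1–Sp2: 11/24 sites differ → p ≈ 0.458333, d = −0.75 ln(1 − 0.611111) = 0.708346 ≈ 0.7083.
Sp1–Sp3: 13/24 sites differ → p ≈ 0.541667, d = −0.75 ln(1 − 0.722223) = 0.960702 ≈ 0.9607.
Sp2–Sp3: 10/24 sites differ → p ≈ 0.416667, d = −0.75 ln(1 − 0.555556) = 0.608198 ≈ 0.6082.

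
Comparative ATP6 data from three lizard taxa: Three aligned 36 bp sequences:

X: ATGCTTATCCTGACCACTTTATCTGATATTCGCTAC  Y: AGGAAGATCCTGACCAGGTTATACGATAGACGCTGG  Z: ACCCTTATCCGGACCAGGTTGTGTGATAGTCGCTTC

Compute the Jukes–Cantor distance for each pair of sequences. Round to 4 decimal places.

X–Y: 12/36 sites differ → p ≈ 0.333333, d = −0.75 ln(1 − 0.444444) = 0.440839 ≈ 0.4408.
X–Z: 9/36 sites differ → p = 0.25, d = −0.75 ln(1 − 0.333333) = 0.304098 ≈ 0.3041.
Y–Z: 12/36 sites differ → p ≈ 0.333333, d = −0.75 ln(1 − 0.444444) = 0.440839 ≈ 0.4408.

d(X,Y) = 0.4408, d(X,Z) = 0.3041, d(Y,Z) = 0.4408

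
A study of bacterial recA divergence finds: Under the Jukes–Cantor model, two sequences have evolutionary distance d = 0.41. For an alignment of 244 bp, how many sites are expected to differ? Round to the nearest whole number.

Invert JC69: p = (3/4)(1 − e^(−4d/3)) = 0.75 × (1 − e^(-0.546667)) = 0.75 × (1 − 0.578876) = 0.315843.
Expected differing sites = pL ≈ 0.315843 × 244 = 77.065692 ≈ 77.

77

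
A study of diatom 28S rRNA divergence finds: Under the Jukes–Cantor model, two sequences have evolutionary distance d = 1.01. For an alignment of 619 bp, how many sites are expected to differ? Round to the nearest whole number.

343

Invert JC69: p = (3/4)(1 − e^(−4d/3)) = 0.75 × (1 − e^(-1.346667)) = 0.75 × (1 − 0.260106) = 0.554921.
Expected differing sites = pL ≈ 0.554921 × 619 = 343.496099 ≈ 343.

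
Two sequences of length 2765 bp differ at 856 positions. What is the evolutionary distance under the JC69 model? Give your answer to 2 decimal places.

p = 856/2765 ≈ 0.309584.
d = −(3/4) ln(1 − 4p/3) = −0.75 ln(1 − 0.412779) = −0.75 ln(0.587221)
  = −0.75 × (-0.532354) = 0.399266 substitutions/site.

0.40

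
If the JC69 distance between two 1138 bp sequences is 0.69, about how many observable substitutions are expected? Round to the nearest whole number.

513

Invert JC69: p = (3/4)(1 − e^(−4d/3)) = 0.75 × (1 − e^(-0.92)) = 0.75 × (1 − 0.398519) = 0.451111.
Expected differing sites = pL ≈ 0.451111 × 1138 = 513.364318 ≈ 513.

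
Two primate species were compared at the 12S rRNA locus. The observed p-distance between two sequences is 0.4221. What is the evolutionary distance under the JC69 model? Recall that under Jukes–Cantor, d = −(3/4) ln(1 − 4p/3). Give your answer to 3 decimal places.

0.621

d = −(3/4) ln(1 − 4p/3) = −0.75 ln(1 − 0.5628) = −0.75 ln(0.4372)
  = −0.75 × (-0.827365) = 0.620524 substitutions/site.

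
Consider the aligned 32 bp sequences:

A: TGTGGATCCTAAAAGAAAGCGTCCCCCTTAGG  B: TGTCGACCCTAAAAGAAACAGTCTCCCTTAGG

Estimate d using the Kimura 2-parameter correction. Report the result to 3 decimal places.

Of 32 sites, 2 differences are transitions and 3 are transversions, so P = 2/32 = 0.0625 and Q = 3/32 = 0.09375.
Under the Kimura two-parameter model, d = −½ ln(1 − 2P − Q) − ¼ ln(1 − 2Q).
1 − 2P − Q = 0.78125, giving −½ ln(0.78125) = 0.123430.
1 − 2Q = 0.8125, giving −¼ ln(0.8125) = 0.051910.
d = 0.123430 + 0.051910 = 0.175340.

0.175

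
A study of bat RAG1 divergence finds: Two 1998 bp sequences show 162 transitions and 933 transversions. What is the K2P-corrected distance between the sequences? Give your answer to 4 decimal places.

1.1752

P = 162/1998 ≈ 0.081081 and Q = 933/1998 ≈ 0.466967.
Under the Kimura two-parameter model, d = −½ ln(1 − 2P − Q) − ¼ ln(1 − 2Q).
1 − 2P − Q = 0.370871, giving −½ ln(0.370871) = 0.495950.
1 − 2Q = 0.066066, giving −¼ ln(0.066066) = 0.679275.
d = 0.495950 + 0.679275 = 1.175225.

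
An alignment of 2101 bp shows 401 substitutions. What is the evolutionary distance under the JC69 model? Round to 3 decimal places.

p = 401/2101 ≈ 0.190861.
d = −(3/4) ln(1 − 4p/3) = −0.75 ln(1 − 0.254481) = −0.75 ln(0.745519)
  = −0.75 × (-0.293675) = 0.220256 substitutions/site.

0.220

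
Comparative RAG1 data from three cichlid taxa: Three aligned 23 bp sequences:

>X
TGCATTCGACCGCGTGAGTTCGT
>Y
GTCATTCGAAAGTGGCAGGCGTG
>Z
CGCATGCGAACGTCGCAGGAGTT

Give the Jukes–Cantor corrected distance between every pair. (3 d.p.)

d(X,Y) = 0.892, d(X,Z) = 0.761, d(Y,Z) = 0.390

X–Y: 12/23 sites differ → p ≈ 0.521739, d = −0.75 ln(1 − 0.695652) = 0.892188 ≈ 0.892.
X–Z: 11/23 sites differ → p ≈ 0.478261, d = −0.75 ln(1 − 0.637681) = 0.761423 ≈ 0.761.
Y–Z: 7/23 sites differ → p ≈ 0.304348, d = −0.75 ln(1 − 0.405797) = 0.390401 ≈ 0.390.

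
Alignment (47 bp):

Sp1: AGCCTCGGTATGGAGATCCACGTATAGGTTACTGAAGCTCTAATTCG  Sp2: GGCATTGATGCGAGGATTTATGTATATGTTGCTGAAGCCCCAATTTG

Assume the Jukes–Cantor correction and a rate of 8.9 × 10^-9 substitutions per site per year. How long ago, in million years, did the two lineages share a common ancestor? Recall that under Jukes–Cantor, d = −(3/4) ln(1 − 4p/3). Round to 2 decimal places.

The sequences differ at 16 of 47 sites, so p = 16/47 ≈ 0.340426.
d = −(3/4) ln(1 − 4p/3) = −0.75 ln(1 − 0.453901) = −0.75 ln(0.546099)
  = −0.75 × (-0.604955) = 0.453716 substitutions/site.
Under a molecular clock d = 2μt, so t = d/(2μ) = 0.453716 / (2 × 8.9 × 10^-9) = 25.49 million years.

25.49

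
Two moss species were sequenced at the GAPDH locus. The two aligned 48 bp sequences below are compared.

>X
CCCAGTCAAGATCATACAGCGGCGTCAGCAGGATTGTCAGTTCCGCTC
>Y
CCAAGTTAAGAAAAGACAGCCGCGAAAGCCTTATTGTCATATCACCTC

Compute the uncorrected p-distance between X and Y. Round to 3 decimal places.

The sequences differ at 15 of 48 positions.
p = 15/48 = 0.3125 ≈ 0.313 (to 3 d.p.).

0.313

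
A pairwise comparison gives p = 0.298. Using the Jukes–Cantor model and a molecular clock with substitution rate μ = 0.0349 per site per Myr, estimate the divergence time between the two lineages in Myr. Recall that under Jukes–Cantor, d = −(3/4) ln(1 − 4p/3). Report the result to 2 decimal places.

5.44

d = −(3/4) ln(1 − 4p/3) = −0.75 ln(1 − 0.397333) = −0.75 ln(0.602667)
  = −0.75 × (-0.506390) = 0.379793 substitutions/site.
Under a molecular clock d = 2μt, so t = d/(2μ) = 0.379793 / (2 × 0.0349) = 5.44 Myr.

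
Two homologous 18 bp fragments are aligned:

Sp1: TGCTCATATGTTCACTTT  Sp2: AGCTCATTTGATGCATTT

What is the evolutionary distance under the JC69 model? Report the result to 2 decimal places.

0.44

The sequences differ at 6 of 18 sites (1, 8, 11, 13, 14, 15), so p = 6/18 ≈ 0.333333.
d = −(3/4) ln(1 − 4p/3) = −0.75 ln(1 − 0.444444) = −0.75 ln(0.555556)
  = −0.75 × (-0.587786) = 0.440840 substitutions/site.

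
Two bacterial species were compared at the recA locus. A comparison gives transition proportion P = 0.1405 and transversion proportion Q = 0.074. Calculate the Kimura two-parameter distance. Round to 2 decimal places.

0.26

Under the Kimura two-parameter model, d = −½ ln(1 − 2P − Q) − ¼ ln(1 − 2Q).
1 − 2P − Q = 0.645, giving −½ ln(0.645) = 0.219252.
1 − 2Q = 0.852, giving −¼ ln(0.852) = 0.040042.
d = 0.219252 + 0.040042 = 0.259294.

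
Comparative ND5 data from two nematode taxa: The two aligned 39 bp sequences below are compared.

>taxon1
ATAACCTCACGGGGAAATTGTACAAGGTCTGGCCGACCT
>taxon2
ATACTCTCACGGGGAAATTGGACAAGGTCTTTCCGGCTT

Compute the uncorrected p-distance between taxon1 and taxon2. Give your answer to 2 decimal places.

0.18

The sequences differ at 7 of 39 positions (sites 4, 5, 21, 31, 32, 36, 38).
p = 7/39 = 0.179487… ≈ 0.18 (to 2 d.p.).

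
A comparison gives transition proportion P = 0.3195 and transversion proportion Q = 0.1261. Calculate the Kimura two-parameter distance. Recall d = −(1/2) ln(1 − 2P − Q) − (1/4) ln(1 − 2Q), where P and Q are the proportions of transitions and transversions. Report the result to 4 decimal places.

0.7970

Under the Kimura two-parameter model, d = −½ ln(1 − 2P − Q) − ¼ ln(1 − 2Q).
1 − 2P − Q = 0.2349, giving −½ ln(0.2349) = 0.724298.
1 − 2Q = 0.7478, giving −¼ ln(0.7478) = 0.072655.
d = 0.724298 + 0.072655 = 0.796953.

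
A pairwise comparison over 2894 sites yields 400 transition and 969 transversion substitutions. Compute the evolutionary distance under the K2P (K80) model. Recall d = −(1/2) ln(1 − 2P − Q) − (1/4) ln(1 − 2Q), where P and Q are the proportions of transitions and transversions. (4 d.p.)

0.7493

P = 400/2894 ≈ 0.138217 and Q = 969/2894 ≈ 0.334831.
Under the Kimura two-parameter model, d = −½ ln(1 − 2P − Q) − ¼ ln(1 − 2Q).
1 − 2P − Q = 0.388735, giving −½ ln(0.388735) = 0.472429.
1 − 2Q = 0.330338, giving −¼ ln(0.330338) = 0.276910.
d = 0.472429 + 0.276910 = 0.749339.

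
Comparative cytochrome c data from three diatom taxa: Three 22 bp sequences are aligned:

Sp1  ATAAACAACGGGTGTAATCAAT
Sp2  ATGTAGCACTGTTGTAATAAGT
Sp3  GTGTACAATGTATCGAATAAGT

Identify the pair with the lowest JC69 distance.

Sp1–Sp2: 8/22 differ, p = 0.364, d = 0.497.
Sp1–Sp3: 10/22 differ, p = 0.455, d = 0.699.
Sp2–Sp3: 9/22 differ, p = 0.409, d = 0.591.
The smallest distance is between Sp1 and Sp2.

Sp1 and Sp2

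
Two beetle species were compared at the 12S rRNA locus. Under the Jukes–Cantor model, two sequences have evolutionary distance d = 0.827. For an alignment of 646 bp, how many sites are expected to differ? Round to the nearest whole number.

324

Invert JC69: p = (3/4)(1 − e^(−4d/3)) = 0.75 × (1 − e^(-1.102667)) = 0.75 × (1 − 0.331984) = 0.501012.
Expected differing sites = pL ≈ 0.501012 × 646 = 323.653752 ≈ 324.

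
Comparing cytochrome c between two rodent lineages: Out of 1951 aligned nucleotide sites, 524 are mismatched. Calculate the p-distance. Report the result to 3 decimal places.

p = 524/1951 = 0.268580… ≈ 0.269 (to 3 d.p.).

0.269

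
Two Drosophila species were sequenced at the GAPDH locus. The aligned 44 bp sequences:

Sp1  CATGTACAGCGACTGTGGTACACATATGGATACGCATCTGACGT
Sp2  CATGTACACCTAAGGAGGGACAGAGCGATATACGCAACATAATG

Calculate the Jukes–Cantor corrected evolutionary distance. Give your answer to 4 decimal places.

The sequences differ at 18 of 44 sites, so p = 18/44 ≈ 0.409091.
d = −(3/4) ln(1 − 4p/3) = −0.75 ln(1 − 0.545455) = −0.75 ln(0.454545)
  = −0.75 × (-0.788458) = 0.591344 substitutions/site.

0.5913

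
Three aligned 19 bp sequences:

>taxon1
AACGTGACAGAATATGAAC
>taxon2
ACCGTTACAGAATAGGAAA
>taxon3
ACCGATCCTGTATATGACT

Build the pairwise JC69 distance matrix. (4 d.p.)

taxon1–taxon2: 4/19 sites differ → p ≈ 0.210526, d = −0.75 ln(1 − 0.280701) = 0.247109 ≈ 0.2471.
taxon1–taxon3: 8/19 sites differ → p ≈ 0.421053, d = −0.75 ln(1 − 0.561404) = 0.618132 ≈ 0.6181.
taxon2–taxon3: 7/19 sites differ → p ≈ 0.368421, d = −0.75 ln(1 − 0.491228) = 0.506816 ≈ 0.5068.

d(taxon1,taxon2) = 0.2471, d(taxon1,taxon3) = 0.6181, d(taxon2,taxon3) = 0.5068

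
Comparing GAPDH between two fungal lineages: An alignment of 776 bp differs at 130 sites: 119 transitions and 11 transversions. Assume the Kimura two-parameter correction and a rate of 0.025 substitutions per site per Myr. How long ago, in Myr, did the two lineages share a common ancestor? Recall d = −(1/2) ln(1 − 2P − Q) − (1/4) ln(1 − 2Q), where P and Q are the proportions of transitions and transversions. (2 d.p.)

4.01

P = 119/776 ≈ 0.153351 and Q = 11/776 ≈ 0.014175.
Under the Kimura two-parameter model, d = −½ ln(1 − 2P − Q) − ¼ ln(1 − 2Q).
1 − 2P − Q = 0.679123, giving −½ ln(0.679123) = 0.193477.
1 − 2Q = 0.97165, giving −¼ ln(0.97165) = 0.007190.
d = 0.193477 + 0.007190 = 0.200667.
Under a molecular clock d = 2μt, so t = d/(2μ) = 0.200667 / (2 × 0.025) = 4.01 Myr.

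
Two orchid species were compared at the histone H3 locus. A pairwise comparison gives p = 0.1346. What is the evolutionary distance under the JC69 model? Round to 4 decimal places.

d = −(3/4) ln(1 − 4p/3) = −0.75 ln(1 − 0.179467) = −0.75 ln(0.820533)
  = −0.75 × (-0.197801) = 0.148351 substitutions/site.

0.1484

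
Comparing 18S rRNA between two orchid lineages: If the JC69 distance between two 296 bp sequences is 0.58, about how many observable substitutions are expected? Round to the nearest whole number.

Invert JC69: p = (3/4)(1 − e^(−4d/3)) = 0.75 × (1 − e^(-0.773333)) = 0.75 × (1 − 0.461472) = 0.403896.
Expected differing sites = pL ≈ 0.403896 × 296 = 119.553216 ≈ 120.

120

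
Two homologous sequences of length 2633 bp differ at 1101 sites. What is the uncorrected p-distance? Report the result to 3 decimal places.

0.418

p = 1101/2633 = 0.418154… ≈ 0.418 (to 3 d.p.).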